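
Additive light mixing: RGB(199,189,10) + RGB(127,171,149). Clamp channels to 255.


Additive: each channel = min(255, C₁+C₂)
R: 199+127 = 326 → 255
G: 189+171 = 360 → 255
B: 10+149 = 159 → 159
= RGB(255, 255, 159)


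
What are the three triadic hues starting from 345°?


Triadic: equally spaced at 120° intervals
H1 = 345°
H2 = (345 + 120) mod 360 = 105°
H3 = (345 + 240) mod 360 = 225°
Triadic = 345°, 105°, 225°


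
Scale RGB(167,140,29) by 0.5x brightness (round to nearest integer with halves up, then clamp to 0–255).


Multiply each channel by 0.5, round half up, clamp to [0, 255]
R: 167×0.5 = 83.5 → round → 84
G: 140×0.5 = 70
B: 29×0.5 = 14.5 → round → 15
= RGB(84, 70, 15)


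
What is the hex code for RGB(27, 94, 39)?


R = 27 → 1B (hex)
G = 94 → 5E (hex)
B = 39 → 27 (hex)
Hex = #1B5E27


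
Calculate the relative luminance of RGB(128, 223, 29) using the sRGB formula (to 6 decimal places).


Linearize each channel (sRGB transfer function): c = v/255; c_lin = c/12.92 if c ≤ 0.04045, else ((c+0.055)/1.055)^2.4
  R: 128/255 ≈ 0.501961 > 0.04045 → ((0.501961+0.055)/1.055)^2.4 ≈ 0.215861
  G: 223/255 ≈ 0.874510 > 0.04045 → ((0.874510+0.055)/1.055)^2.4 ≈ 0.737910
  B: 29/255 ≈ 0.113725 > 0.04045 → ((0.113725+0.055)/1.055)^2.4 ≈ 0.012286
R_lin = 0.215861, G_lin = 0.737910, B_lin = 0.012286
L = 0.2126×R + 0.7152×G + 0.0722×B
L = 0.2126×0.215861 + 0.7152×0.737910 + 0.0722×0.012286
L ≈ 0.574533


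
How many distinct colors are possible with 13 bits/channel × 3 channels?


Total bits = 13 bits/channel × 3 channels = 39 bits
Distinct colors = 2^39
= 549,755,813,888 colors


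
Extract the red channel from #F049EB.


Color: #F049EB
R = F0 = 240
G = 49 = 73
B = EB = 235
Red = 240


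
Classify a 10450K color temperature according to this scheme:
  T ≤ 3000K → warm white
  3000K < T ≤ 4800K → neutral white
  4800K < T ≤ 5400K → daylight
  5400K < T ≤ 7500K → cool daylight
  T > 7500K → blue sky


Temperature: 10450K
10450K > 7500K → blue sky
Classification: blue sky


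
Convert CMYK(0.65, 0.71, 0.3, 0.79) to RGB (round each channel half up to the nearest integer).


R = 255 × (1-C) × (1-K) = 255 × 0.35 × 0.21 = 18.7425 → 19
G = 255 × (1-M) × (1-K) = 255 × 0.29 × 0.21 = 15.5295 → 16
B = 255 × (1-Y) × (1-K) = 255 × 0.70 × 0.21 = 37.485 → 37
= RGB(19, 16, 37)


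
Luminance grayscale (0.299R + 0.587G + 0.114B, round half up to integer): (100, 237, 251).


Gray = 0.299×R + 0.587×G + 0.114×B
Gray = 0.299×100 + 0.587×237 + 0.114×251
Gray = 29.900 + 139.119 + 28.614
Gray = 197.633 → round half up → 198
Gray = 198


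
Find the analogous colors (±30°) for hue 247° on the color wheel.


Base hue: 247°
Left analog: (247 - 30) mod 360 = 217°
Right analog: (247 + 30) mod 360 = 277°
Analogous hues = 217° and 277°


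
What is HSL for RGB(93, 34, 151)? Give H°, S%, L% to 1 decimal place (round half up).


Normalize: R'=93/255≈0.3647, G'=34/255≈0.1333, B'=151/255≈0.5922
Max=151/255, Min=34/255, Δ=Max-Min=117/255
L = (Max+Min)/2 = (151+34)/510 = 185/510 = 0.36274… → L = 36.3%
L ≤ 0.5 → S = Δ/(Max+Min) = 117/(151+34) = 117/185 = 0.63243… → S = 63.2%
(the 1/255 factors cancel in S and H, so raw channel differences can be used)
Max is B' → H = 60 × ((R-G)/Δ + 4) = 60 × ((93-34)/117 + 4)
  59/117 + 4 = 0.5042… + 4 = 4.5042…
  H = 60 × 4.5042… = 270.256…° → H = 270.3°
= HSL(270.3°, 63.2%, 36.3%)


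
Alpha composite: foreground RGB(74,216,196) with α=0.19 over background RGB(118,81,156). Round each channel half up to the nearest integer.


C = α×F + (1-α)×B, with 1-α = 0.81
R: 0.19×74 + 0.81×118 = 14.06 + 95.58 = 109.64 → 110
G: 0.19×216 + 0.81×81 = 41.04 + 65.61 = 106.65 → 107
B: 0.19×196 + 0.81×156 = 37.24 + 126.36 = 163.60 → 164
= RGB(110, 107, 164)


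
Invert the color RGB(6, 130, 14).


Invert: (255-R, 255-G, 255-B)
R: 255-6 = 249
G: 255-130 = 125
B: 255-14 = 241
= RGB(249, 125, 241)


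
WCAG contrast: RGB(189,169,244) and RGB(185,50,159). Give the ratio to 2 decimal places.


Linearize each sRGB channel c=v/255: c/12.92 if c ≤ 0.04045 else ((c+0.055)/1.055)^2.4
L = 0.2126×R_lin + 0.7152×G_lin + 0.0722×B_lin
Color 1 (189,169,244):
  R=189: 189/255≈0.7412 > 0.04045 → ((0.7412+0.055)/1.055)^2.4 ≈ 0.50888
  G=169: 169/255≈0.6627 > 0.04045 → ((0.6627+0.055)/1.055)^2.4 ≈ 0.39676
  B=244: 244/255≈0.9569 > 0.04045 → ((0.9569+0.055)/1.055)^2.4 ≈ 0.90466
  L1 = 0.2126×0.50888 + 0.7152×0.39676 + 0.0722×0.90466 ≈ 0.45726
Color 2 (185,50,159):
  R=185: 185/255≈0.7255 > 0.04045 → ((0.7255+0.055)/1.055)^2.4 ≈ 0.48515
  G=50: 50/255≈0.1961 > 0.04045 → ((0.1961+0.055)/1.055)^2.4 ≈ 0.03190
  B=159: 159/255≈0.6235 > 0.04045 → ((0.6235+0.055)/1.055)^2.4 ≈ 0.34670
  L2 = 0.2126×0.48515 + 0.7152×0.03190 + 0.0722×0.34670 ≈ 0.15099
Lighter = 0.45726, Darker = 0.15099
Ratio = (L_lighter + 0.05) / (L_darker + 0.05)
Ratio = (0.45726 + 0.05) / (0.15099 + 0.05) = 0.50726 / 0.20099 ≈ 2.5239
Ratio ≈ 2.52:1


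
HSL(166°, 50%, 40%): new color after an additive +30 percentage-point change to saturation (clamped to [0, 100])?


Original S = 50%
Adjustment = +30 percentage points
New S = 50 + (30) = 80
Clamp to [0, 100] → 80
= HSL(166°, 80%, 40%)


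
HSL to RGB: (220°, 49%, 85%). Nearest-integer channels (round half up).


H=220°, S=0.49, L=0.85
C = (1-|2L-1|)×S = (1-|0.70|)×0.49 = 0.147
H' = H/60 = 220/60 ≈ 3.6667; X = C×(1-|H' mod 2 - 1|) = 0.049
m = L - C/2 = 0.85 - 0.0735 = 0.7765
Sector ⌊H'⌋ = 3 → (R',G',B') = (0.0, 0.049, 0.147)
RGB = ((R'+m)×255, (G'+m)×255, (B'+m)×255) = (198.0075, 210.5025, 235.4925)
Round half up → RGB(198, 211, 235)


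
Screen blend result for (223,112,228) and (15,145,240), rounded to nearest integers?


Screen: C = 255 - (255-A)×(255-B)/255, rounded to nearest integer
R: 255 - (255-223)×(255-15)/255 = 255 - 7680/255 ≈ 255 - 30.118 = 224.882 → 225
G: 255 - (255-112)×(255-145)/255 = 255 - 15730/255 ≈ 255 - 61.686 = 193.314 → 193
B: 255 - (255-228)×(255-240)/255 = 255 - 405/255 ≈ 255 - 1.588 = 253.412 → 253
= RGB(225, 193, 253)


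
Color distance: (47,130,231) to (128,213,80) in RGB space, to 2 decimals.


d = √[(R₁-R₂)² + (G₁-G₂)² + (B₁-B₂)²]
d = √[(47-128)² + (130-213)² + (231-80)²]
d = √[6561 + 6889 + 22801]
d = √36251
d ≈ 190.40


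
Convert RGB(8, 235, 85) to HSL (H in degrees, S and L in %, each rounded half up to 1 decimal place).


Normalize: R'=8/255≈0.0314, G'=235/255≈0.9216, B'=85/255≈0.3333
Max=235/255, Min=8/255, Δ=Max-Min=227/255
L = (Max+Min)/2 = (235+8)/510 = 243/510 = 0.47647… → L = 47.6%
L ≤ 0.5 → S = Δ/(Max+Min) = 227/(235+8) = 227/243 = 0.93415… → S = 93.4%
(the 1/255 factors cancel in S and H, so raw channel differences can be used)
Max is G' → H = 60 × ((B-R)/Δ + 2) = 60 × ((85-8)/227 + 2)
  77/227 + 2 = 0.3392… + 2 = 2.3392…
  H = 60 × 2.3392… = 140.352…° → H = 140.4°
= HSL(140.4°, 93.4%, 47.6%)


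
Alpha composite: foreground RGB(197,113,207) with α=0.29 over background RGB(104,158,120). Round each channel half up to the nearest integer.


C = α×F + (1-α)×B, with 1-α = 0.71
R: 0.29×197 + 0.71×104 = 57.13 + 73.84 = 130.97 → 131
G: 0.29×113 + 0.71×158 = 32.77 + 112.18 = 144.95 → 145
B: 0.29×207 + 0.71×120 = 60.03 + 85.20 = 145.23 → 145
= RGB(131, 145, 145)


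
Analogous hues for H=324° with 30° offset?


Base hue: 324°
Left analog: (324 - 30) mod 360 = 294°
Right analog: (324 + 30) mod 360 = 354°
Analogous hues = 294° and 354°


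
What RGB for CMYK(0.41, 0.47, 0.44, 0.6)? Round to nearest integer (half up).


R = 255 × (1-C) × (1-K) = 255 × 0.59 × 0.40 = 60.18 → 60
G = 255 × (1-M) × (1-K) = 255 × 0.53 × 0.40 = 54.06 → 54
B = 255 × (1-Y) × (1-K) = 255 × 0.56 × 0.40 = 57.12 → 57
= RGB(60, 54, 57)


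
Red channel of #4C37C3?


Color: #4C37C3
R = 4C = 76
G = 37 = 55
B = C3 = 195
Red = 76


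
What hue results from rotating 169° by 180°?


New hue = (H + rotation) mod 360
New hue = (169 + 180) mod 360
= 349 mod 360
= 349°


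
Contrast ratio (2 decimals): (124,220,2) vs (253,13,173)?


Linearize each sRGB channel c=v/255: c/12.92 if c ≤ 0.04045 else ((c+0.055)/1.055)^2.4
L = 0.2126×R_lin + 0.7152×G_lin + 0.0722×B_lin
Color 1 (124,220,2):
  R=124: 124/255≈0.4863 > 0.04045 → ((0.4863+0.055)/1.055)^2.4 ≈ 0.20156
  G=220: 220/255≈0.8627 > 0.04045 → ((0.8627+0.055)/1.055)^2.4 ≈ 0.71569
  B=2: 2/255≈0.0078 ≤ 0.04045 → 0.0078/12.92 ≈ 0.00061
  L1 = 0.2126×0.20156 + 0.7152×0.71569 + 0.0722×0.00061 ≈ 0.55476
Color 2 (253,13,173):
  R=253: 253/255≈0.9922 > 0.04045 → ((0.9922+0.055)/1.055)^2.4 ≈ 0.98225
  G=13: 13/255≈0.0510 > 0.04045 → ((0.0510+0.055)/1.055)^2.4 ≈ 0.00402
  B=173: 173/255≈0.6784 > 0.04045 → ((0.6784+0.055)/1.055)^2.4 ≈ 0.41789
  L2 = 0.2126×0.98225 + 0.7152×0.00402 + 0.0722×0.41789 ≈ 0.24188
Lighter = 0.55476, Darker = 0.24188
Ratio = (L_lighter + 0.05) / (L_darker + 0.05)
Ratio = (0.55476 + 0.05) / (0.24188 + 0.05) = 0.60476 / 0.29188 ≈ 2.0720
Ratio ≈ 2.07:1


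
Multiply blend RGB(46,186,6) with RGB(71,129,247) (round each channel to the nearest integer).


Multiply: C = A×B/255, rounded to nearest integer
R: 46×71/255 = 3266/255 ≈ 12.808 → 13
G: 186×129/255 = 23994/255 ≈ 94.094 → 94
B: 6×247/255 = 1482/255 ≈ 5.812 → 6
= RGB(13, 94, 6)


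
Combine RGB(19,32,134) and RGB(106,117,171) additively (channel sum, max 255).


Additive: each channel = min(255, C₁+C₂)
R: 19+106 = 125 → 125
G: 32+117 = 149 → 149
B: 134+171 = 305 → 255
= RGB(125, 149, 255)


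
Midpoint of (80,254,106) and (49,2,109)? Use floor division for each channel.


Midpoint: each channel = ⌊(C₁+C₂)/2⌋
R: ⌊(80+49)/2⌋ = 64
G: ⌊(254+2)/2⌋ = 128
B: ⌊(106+109)/2⌋ = 107
= RGB(64, 128, 107)


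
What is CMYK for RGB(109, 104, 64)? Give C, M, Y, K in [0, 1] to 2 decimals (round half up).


R'=109/255≈0.4275, G'=104/255≈0.4078, B'=64/255≈0.2510
K = 1 - max(R',G',B') = 1 - 109/255 = 146/255 = 0.57254… → 0.57
(1-R'-K)/(1-K) simplifies to (max-R)/max with max = 109:
C = (109-109)/109 = 0/109 = 0 → 0.00
M = (109-104)/109 = 5/109 = 0.04587… → 0.05
Y = (109-64)/109 = 45/109 = 0.41284… → 0.41
= CMYK(0.00, 0.05, 0.41, 0.57)


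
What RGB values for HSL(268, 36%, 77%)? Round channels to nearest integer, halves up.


H=268°, S=0.36, L=0.77
C = (1-|2L-1|)×S = (1-|0.54|)×0.36 = 0.1656
H' = H/60 = 268/60 ≈ 4.4667; X = C×(1-|H' mod 2 - 1|) = 0.07728
m = L - C/2 = 0.77 - 0.0828 = 0.6872
Sector ⌊H'⌋ = 4 → (R',G',B') = (0.07728, 0.0, 0.1656)
RGB = ((R'+m)×255, (G'+m)×255, (B'+m)×255) = (194.9424, 175.236, 217.464)
Round half up → RGB(195, 175, 217)


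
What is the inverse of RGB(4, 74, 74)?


Invert: (255-R, 255-G, 255-B)
R: 255-4 = 251
G: 255-74 = 181
B: 255-74 = 181
= RGB(251, 181, 181)


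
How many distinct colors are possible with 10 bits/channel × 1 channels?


Total bits = 10 bits/channel × 1 channels = 10 bits
Distinct colors = 2^10
= 1,024 colors


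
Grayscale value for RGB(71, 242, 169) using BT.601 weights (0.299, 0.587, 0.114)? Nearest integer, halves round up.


Gray = 0.299×R + 0.587×G + 0.114×B
Gray = 0.299×71 + 0.587×242 + 0.114×169
Gray = 21.229 + 142.054 + 19.266
Gray = 182.549 → round half up → 183
Gray = 183


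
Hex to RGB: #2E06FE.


2E → 46 (R)
06 → 6 (G)
FE → 254 (B)
= RGB(46, 6, 254)


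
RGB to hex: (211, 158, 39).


R = 211 → D3 (hex)
G = 158 → 9E (hex)
B = 39 → 27 (hex)
Hex = #D39E27


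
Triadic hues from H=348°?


Triadic: equally spaced at 120° intervals
H1 = 348°
H2 = (348 + 120) mod 360 = 108°
H3 = (348 + 240) mod 360 = 228°
Triadic = 348°, 108°, 228°


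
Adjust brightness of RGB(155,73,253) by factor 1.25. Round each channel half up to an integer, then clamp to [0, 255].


Multiply each channel by 1.25, round half up, clamp to [0, 255]
R: 155×1.25 = 193.75 → round → 194
G: 73×1.25 = 91.25 → round → 91
B: 253×1.25 = 316.25 → round → 316 → clamp → 255
= RGB(194, 91, 255)


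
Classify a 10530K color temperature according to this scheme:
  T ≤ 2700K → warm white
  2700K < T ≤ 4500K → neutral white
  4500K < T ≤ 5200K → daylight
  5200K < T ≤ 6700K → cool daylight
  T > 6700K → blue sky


Temperature: 10530K
10530K > 6700K → blue sky
Classification: blue sky


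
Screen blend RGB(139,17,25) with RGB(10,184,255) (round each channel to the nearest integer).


Screen: C = 255 - (255-A)×(255-B)/255, rounded to nearest integer
R: 255 - (255-139)×(255-10)/255 = 255 - 28420/255 ≈ 255 - 111.451 = 143.549 → 144
G: 255 - (255-17)×(255-184)/255 = 255 - 16898/255 ≈ 255 - 66.267 = 188.733 → 189
B: 255 - (255-25)×(255-255)/255 = 255 - 0/255 ≈ 255 - 0.000 = 255.000 → 255
= RGB(144, 189, 255)


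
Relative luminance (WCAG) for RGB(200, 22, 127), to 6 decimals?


Linearize each channel (sRGB transfer function): c = v/255; c_lin = c/12.92 if c ≤ 0.04045, else ((c+0.055)/1.055)^2.4
  R: 200/255 ≈ 0.784314 > 0.04045 → ((0.784314+0.055)/1.055)^2.4 ≈ 0.577580
  G: 22/255 ≈ 0.086275 > 0.04045 → ((0.086275+0.055)/1.055)^2.4 ≈ 0.008023
  B: 127/255 ≈ 0.498039 > 0.04045 → ((0.498039+0.055)/1.055)^2.4 ≈ 0.212231
R_lin = 0.577580, G_lin = 0.008023, B_lin = 0.212231
L = 0.2126×R + 0.7152×G + 0.0722×B
L = 0.2126×0.577580 + 0.7152×0.008023 + 0.0722×0.212231
L ≈ 0.143855


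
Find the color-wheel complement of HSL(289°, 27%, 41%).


Complement = opposite side of color wheel = hue + 180°
H' = (289 + 180) mod 360 = 109°
S and L unchanged.
= HSL(109°, 27%, 41%)


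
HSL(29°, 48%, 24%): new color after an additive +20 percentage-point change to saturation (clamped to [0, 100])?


Original S = 48%
Adjustment = +20 percentage points
New S = 48 + (20) = 68
Clamp to [0, 100] → 68
= HSL(29°, 68%, 24%)


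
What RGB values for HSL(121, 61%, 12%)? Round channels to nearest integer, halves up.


H=121°, S=0.61, L=0.12
C = (1-|2L-1|)×S = (1-|-0.76|)×0.61 = 0.1464
H' = H/60 = 121/60 ≈ 2.0167; X = C×(1-|H' mod 2 - 1|) = 0.00244
m = L - C/2 = 0.12 - 0.0732 = 0.0468
Sector ⌊H'⌋ = 2 → (R',G',B') = (0.0, 0.1464, 0.00244)
RGB = ((R'+m)×255, (G'+m)×255, (B'+m)×255) = (11.934, 49.266, 12.5562)
Round half up → RGB(12, 49, 13)


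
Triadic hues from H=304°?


Triadic: equally spaced at 120° intervals
H1 = 304°
H2 = (304 + 120) mod 360 = 64°
H3 = (304 + 240) mod 360 = 184°
Triadic = 304°, 64°, 184°


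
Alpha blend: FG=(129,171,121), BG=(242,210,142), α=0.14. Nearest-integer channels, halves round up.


C = α×F + (1-α)×B, with 1-α = 0.86
R: 0.14×129 + 0.86×242 = 18.06 + 208.12 = 226.18 → 226
G: 0.14×171 + 0.86×210 = 23.94 + 180.60 = 204.54 → 205
B: 0.14×121 + 0.86×142 = 16.94 + 122.12 = 139.06 → 139
= RGB(226, 205, 139)


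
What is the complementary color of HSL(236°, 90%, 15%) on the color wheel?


Complement = opposite side of color wheel = hue + 180°
H' = (236 + 180) mod 360 = 56°
S and L unchanged.
= HSL(56°, 90%, 15%)


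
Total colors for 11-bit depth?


Colors = 2^bits = 2^11
= 2,048 colors


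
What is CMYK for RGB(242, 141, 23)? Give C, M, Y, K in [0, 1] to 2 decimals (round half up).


R'=242/255≈0.9490, G'=141/255≈0.5529, B'=23/255≈0.0902
K = 1 - max(R',G',B') = 1 - 242/255 = 13/255 = 0.05098… → 0.05
(1-R'-K)/(1-K) simplifies to (max-R)/max with max = 242:
C = (242-242)/242 = 0/242 = 0 → 0.00
M = (242-141)/242 = 101/242 = 0.41735… → 0.42
Y = (242-23)/242 = 219/242 = 0.90495… → 0.90
= CMYK(0.00, 0.42, 0.90, 0.05)


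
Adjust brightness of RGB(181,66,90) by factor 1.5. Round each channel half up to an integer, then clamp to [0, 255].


Multiply each channel by 1.5, round half up, clamp to [0, 255]
R: 181×1.5 = 271.5 → round → 272 → clamp → 255
G: 66×1.5 = 99
B: 90×1.5 = 135
= RGB(255, 99, 135)


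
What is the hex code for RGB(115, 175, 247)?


R = 115 → 73 (hex)
G = 175 → AF (hex)
B = 247 → F7 (hex)
Hex = #73AFF7


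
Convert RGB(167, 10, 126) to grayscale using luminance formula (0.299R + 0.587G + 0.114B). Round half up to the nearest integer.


Gray = 0.299×R + 0.587×G + 0.114×B
Gray = 0.299×167 + 0.587×10 + 0.114×126
Gray = 49.933 + 5.870 + 14.364
Gray = 70.167 → round half up → 70
Gray = 70


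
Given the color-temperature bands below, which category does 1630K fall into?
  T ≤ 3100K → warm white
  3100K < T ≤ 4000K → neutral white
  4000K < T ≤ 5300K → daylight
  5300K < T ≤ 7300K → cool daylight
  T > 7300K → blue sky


Temperature: 1630K
1630K ≤ 3100K → warm white
Classification: warm white


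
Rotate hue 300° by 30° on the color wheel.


New hue = (H + rotation) mod 360
New hue = (300 + 30) mod 360
= 330 mod 360
= 330°


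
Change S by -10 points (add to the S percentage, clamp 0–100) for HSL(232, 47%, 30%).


Original S = 47%
Adjustment = -10 percentage points
New S = 47 + (-10) = 37
Clamp to [0, 100] → 37
= HSL(232°, 37%, 30%)


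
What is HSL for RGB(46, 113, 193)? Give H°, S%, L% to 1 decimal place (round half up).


Normalize: R'=46/255≈0.1804, G'=113/255≈0.4431, B'=193/255≈0.7569
Max=193/255, Min=46/255, Δ=Max-Min=147/255
L = (Max+Min)/2 = (193+46)/510 = 239/510 = 0.46862… → L = 46.9%
L ≤ 0.5 → S = Δ/(Max+Min) = 147/(193+46) = 147/239 = 0.61506… → S = 61.5%
(the 1/255 factors cancel in S and H, so raw channel differences can be used)
Max is B' → H = 60 × ((R-G)/Δ + 4) = 60 × ((46-113)/147 + 4)
  -67/147 + 4 = -0.4557… + 4 = 3.5442…
  H = 60 × 3.5442… = 212.653…° → H = 212.7°
= HSL(212.7°, 61.5%, 46.9%)


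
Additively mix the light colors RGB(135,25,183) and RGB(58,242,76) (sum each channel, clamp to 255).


Additive: each channel = min(255, C₁+C₂)
R: 135+58 = 193 → 193
G: 25+242 = 267 → 255
B: 183+76 = 259 → 255
= RGB(193, 255, 255)


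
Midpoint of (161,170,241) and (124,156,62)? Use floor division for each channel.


Midpoint: each channel = ⌊(C₁+C₂)/2⌋
R: ⌊(161+124)/2⌋ = 142
G: ⌊(170+156)/2⌋ = 163
B: ⌊(241+62)/2⌋ = 151
= RGB(142, 163, 151)


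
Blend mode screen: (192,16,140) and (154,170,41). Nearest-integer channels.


Screen: C = 255 - (255-A)×(255-B)/255, rounded to nearest integer
R: 255 - (255-192)×(255-154)/255 = 255 - 6363/255 ≈ 255 - 24.953 = 230.047 → 230
G: 255 - (255-16)×(255-170)/255 = 255 - 20315/255 ≈ 255 - 79.667 = 175.333 → 175
B: 255 - (255-140)×(255-41)/255 = 255 - 24610/255 ≈ 255 - 96.510 = 158.490 → 158
= RGB(230, 175, 158)


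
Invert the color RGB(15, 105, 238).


Invert: (255-R, 255-G, 255-B)
R: 255-15 = 240
G: 255-105 = 150
B: 255-238 = 17
= RGB(240, 150, 17)


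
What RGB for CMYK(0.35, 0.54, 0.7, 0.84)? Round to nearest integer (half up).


R = 255 × (1-C) × (1-K) = 255 × 0.65 × 0.16 = 26.52 → 27
G = 255 × (1-M) × (1-K) = 255 × 0.46 × 0.16 = 18.768 → 19
B = 255 × (1-Y) × (1-K) = 255 × 0.30 × 0.16 = 12.24 → 12
= RGB(27, 19, 12)


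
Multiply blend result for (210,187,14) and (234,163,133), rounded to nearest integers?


Multiply: C = A×B/255, rounded to nearest integer
R: 210×234/255 = 49140/255 ≈ 192.706 → 193
G: 187×163/255 = 30481/255 ≈ 119.533 → 120
B: 14×133/255 = 1862/255 ≈ 7.302 → 7
= RGB(193, 120, 7)


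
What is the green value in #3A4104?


Color: #3A4104
R = 3A = 58
G = 41 = 65
B = 04 = 4
Green = 65


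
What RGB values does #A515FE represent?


A5 → 165 (R)
15 → 21 (G)
FE → 254 (B)
= RGB(165, 21, 254)


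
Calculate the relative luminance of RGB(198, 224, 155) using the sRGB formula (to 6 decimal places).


Linearize each channel (sRGB transfer function): c = v/255; c_lin = c/12.92 if c ≤ 0.04045, else ((c+0.055)/1.055)^2.4
  R: 198/255 ≈ 0.776471 > 0.04045 → ((0.776471+0.055)/1.055)^2.4 ≈ 0.564712
  G: 224/255 ≈ 0.878431 > 0.04045 → ((0.878431+0.055)/1.055)^2.4 ≈ 0.745404
  B: 155/255 ≈ 0.607843 > 0.04045 → ((0.607843+0.055)/1.055)^2.4 ≈ 0.327778
R_lin = 0.564712, G_lin = 0.745404, B_lin = 0.327778
L = 0.2126×R + 0.7152×G + 0.0722×B
L = 0.2126×0.564712 + 0.7152×0.745404 + 0.0722×0.327778
L ≈ 0.676836


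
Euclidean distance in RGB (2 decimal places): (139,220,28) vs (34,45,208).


d = √[(R₁-R₂)² + (G₁-G₂)² + (B₁-B₂)²]
d = √[(139-34)² + (220-45)² + (28-208)²]
d = √[11025 + 30625 + 32400]
d = √74050
d ≈ 272.12


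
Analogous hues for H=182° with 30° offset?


Base hue: 182°
Left analog: (182 - 30) mod 360 = 152°
Right analog: (182 + 30) mod 360 = 212°
Analogous hues = 152° and 212°


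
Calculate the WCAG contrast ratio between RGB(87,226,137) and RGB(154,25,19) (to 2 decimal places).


Linearize each sRGB channel c=v/255: c/12.92 if c ≤ 0.04045 else ((c+0.055)/1.055)^2.4
L = 0.2126×R_lin + 0.7152×G_lin + 0.0722×B_lin
Color 1 (87,226,137):
  R=87: 87/255≈0.3412 > 0.04045 → ((0.3412+0.055)/1.055)^2.4 ≈ 0.09531
  G=226: 226/255≈0.8863 > 0.04045 → ((0.8863+0.055)/1.055)^2.4 ≈ 0.76052
  B=137: 137/255≈0.5373 > 0.04045 → ((0.5373+0.055)/1.055)^2.4 ≈ 0.25016
  L1 = 0.2126×0.09531 + 0.7152×0.76052 + 0.0722×0.25016 ≈ 0.58225
Color 2 (154,25,19):
  R=154: 154/255≈0.6039 > 0.04045 → ((0.6039+0.055)/1.055)^2.4 ≈ 0.32314
  G=25: 25/255≈0.0980 > 0.04045 → ((0.0980+0.055)/1.055)^2.4 ≈ 0.00972
  B=19: 19/255≈0.0745 > 0.04045 → ((0.0745+0.055)/1.055)^2.4 ≈ 0.00651
  L2 = 0.2126×0.32314 + 0.7152×0.00972 + 0.0722×0.00651 ≈ 0.07612
Lighter = 0.58225, Darker = 0.07612
Ratio = (L_lighter + 0.05) / (L_darker + 0.05)
Ratio = (0.58225 + 0.05) / (0.07612 + 0.05) = 0.63225 / 0.12612 ≈ 5.0130
Ratio ≈ 5.01:1


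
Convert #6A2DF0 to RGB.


6A → 106 (R)
2D → 45 (G)
F0 → 240 (B)
= RGB(106, 45, 240)


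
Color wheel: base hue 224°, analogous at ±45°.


Base hue: 224°
Left analog: (224 - 45) mod 360 = 179°
Right analog: (224 + 45) mod 360 = 269°
Analogous hues = 179° and 269°


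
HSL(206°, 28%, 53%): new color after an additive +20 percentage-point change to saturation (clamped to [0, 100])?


Original S = 28%
Adjustment = +20 percentage points
New S = 28 + (20) = 48
Clamp to [0, 100] → 48
= HSL(206°, 48%, 53%)


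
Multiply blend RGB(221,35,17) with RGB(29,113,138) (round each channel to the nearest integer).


Multiply: C = A×B/255, rounded to nearest integer
R: 221×29/255 = 6409/255 ≈ 25.133 → 25
G: 35×113/255 = 3955/255 ≈ 15.510 → 16
B: 17×138/255 = 2346/255 ≈ 9.200 → 9
= RGB(25, 16, 9)


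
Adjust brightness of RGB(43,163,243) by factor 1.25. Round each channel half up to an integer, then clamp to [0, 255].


Multiply each channel by 1.25, round half up, clamp to [0, 255]
R: 43×1.25 = 53.75 → round → 54
G: 163×1.25 = 203.75 → round → 204
B: 243×1.25 = 303.75 → round → 304 → clamp → 255
= RGB(54, 204, 255)


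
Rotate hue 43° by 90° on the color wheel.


New hue = (H + rotation) mod 360
New hue = (43 + 90) mod 360
= 133 mod 360
= 133°


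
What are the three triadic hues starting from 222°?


Triadic: equally spaced at 120° intervals
H1 = 222°
H2 = (222 + 120) mod 360 = 342°
H3 = (222 + 240) mod 360 = 102°
Triadic = 222°, 342°, 102°


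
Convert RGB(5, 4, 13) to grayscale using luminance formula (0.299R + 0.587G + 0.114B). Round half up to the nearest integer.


Gray = 0.299×R + 0.587×G + 0.114×B
Gray = 0.299×5 + 0.587×4 + 0.114×13
Gray = 1.495 + 2.348 + 1.482
Gray = 5.325 → round half up → 5
Gray = 5


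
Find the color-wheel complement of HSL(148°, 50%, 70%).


Complement = opposite side of color wheel = hue + 180°
H' = (148 + 180) mod 360 = 328°
S and L unchanged.
= HSL(328°, 50%, 70%)


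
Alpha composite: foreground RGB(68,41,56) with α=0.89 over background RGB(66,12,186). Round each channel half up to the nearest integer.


C = α×F + (1-α)×B, with 1-α = 0.11
R: 0.89×68 + 0.11×66 = 60.52 + 7.26 = 67.78 → 68
G: 0.89×41 + 0.11×12 = 36.49 + 1.32 = 37.81 → 38
B: 0.89×56 + 0.11×186 = 49.84 + 20.46 = 70.30 → 70
= RGB(68, 38, 70)


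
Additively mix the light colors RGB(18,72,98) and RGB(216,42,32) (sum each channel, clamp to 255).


Additive: each channel = min(255, C₁+C₂)
R: 18+216 = 234 → 234
G: 72+42 = 114 → 114
B: 98+32 = 130 → 130
= RGB(234, 114, 130)


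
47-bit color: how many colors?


Colors = 2^bits = 2^47
= 140,737,488,355,328 colors


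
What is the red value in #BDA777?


Color: #BDA777
R = BD = 189
G = A7 = 167
B = 77 = 119
Red = 189


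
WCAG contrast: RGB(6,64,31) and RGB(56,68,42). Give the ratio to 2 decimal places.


Linearize each sRGB channel c=v/255: c/12.92 if c ≤ 0.04045 else ((c+0.055)/1.055)^2.4
L = 0.2126×R_lin + 0.7152×G_lin + 0.0722×B_lin
Color 1 (6,64,31):
  R=6: 6/255≈0.0235 ≤ 0.04045 → 0.0235/12.92 ≈ 0.00182
  G=64: 64/255≈0.2510 > 0.04045 → ((0.2510+0.055)/1.055)^2.4 ≈ 0.05127
  B=31: 31/255≈0.1216 > 0.04045 → ((0.1216+0.055)/1.055)^2.4 ≈ 0.01370
  L1 = 0.2126×0.00182 + 0.7152×0.05127 + 0.0722×0.01370 ≈ 0.03804
Color 2 (56,68,42):
  R=56: 56/255≈0.2196 > 0.04045 → ((0.2196+0.055)/1.055)^2.4 ≈ 0.03955
  G=68: 68/255≈0.2667 > 0.04045 → ((0.2667+0.055)/1.055)^2.4 ≈ 0.05781
  B=42: 42/255≈0.1647 > 0.04045 → ((0.1647+0.055)/1.055)^2.4 ≈ 0.02315
  L2 = 0.2126×0.03955 + 0.7152×0.05781 + 0.0722×0.02315 ≈ 0.05142
Lighter = 0.05142, Darker = 0.03804
Ratio = (L_lighter + 0.05) / (L_darker + 0.05)
Ratio = (0.05142 + 0.05) / (0.03804 + 0.05) = 0.10142 / 0.08804 ≈ 1.1519
Ratio ≈ 1.15:1


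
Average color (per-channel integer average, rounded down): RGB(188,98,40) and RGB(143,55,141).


Midpoint: each channel = ⌊(C₁+C₂)/2⌋
R: ⌊(188+143)/2⌋ = 165
G: ⌊(98+55)/2⌋ = 76
B: ⌊(40+141)/2⌋ = 90
= RGB(165, 76, 90)


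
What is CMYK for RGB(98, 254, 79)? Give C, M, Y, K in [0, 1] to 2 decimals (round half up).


R'=98/255≈0.3843, G'=254/255≈0.9961, B'=79/255≈0.3098
K = 1 - max(R',G',B') = 1 - 254/255 = 1/255 = 0.00392… → 0.00
(1-R'-K)/(1-K) simplifies to (max-R)/max with max = 254:
C = (254-98)/254 = 156/254 = 0.61417… → 0.61
M = (254-254)/254 = 0/254 = 0 → 0.00
Y = (254-79)/254 = 175/254 = 0.68897… → 0.69
= CMYK(0.61, 0.00, 0.69, 0.00)


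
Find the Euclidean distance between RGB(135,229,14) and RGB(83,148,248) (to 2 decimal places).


d = √[(R₁-R₂)² + (G₁-G₂)² + (B₁-B₂)²]
d = √[(135-83)² + (229-148)² + (14-248)²]
d = √[2704 + 6561 + 54756]
d = √64021
d ≈ 253.02


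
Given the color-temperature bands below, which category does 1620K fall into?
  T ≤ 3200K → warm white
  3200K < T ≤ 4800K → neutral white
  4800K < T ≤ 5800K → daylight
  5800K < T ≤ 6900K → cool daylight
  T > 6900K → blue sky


Temperature: 1620K
1620K ≤ 3200K → warm white
Classification: warm white


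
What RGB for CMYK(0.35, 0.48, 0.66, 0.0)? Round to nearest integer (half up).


R = 255 × (1-C) × (1-K) = 255 × 0.65 × 1.00 = 165.75 → 166
G = 255 × (1-M) × (1-K) = 255 × 0.52 × 1.00 = 132.6 → 133
B = 255 × (1-Y) × (1-K) = 255 × 0.34 × 1.00 = 86.7 → 87
= RGB(166, 133, 87)


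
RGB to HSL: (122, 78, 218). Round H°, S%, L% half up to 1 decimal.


Normalize: R'=122/255≈0.4784, G'=78/255≈0.3059, B'=218/255≈0.8549
Max=218/255, Min=78/255, Δ=Max-Min=140/255
L = (Max+Min)/2 = (218+78)/510 = 296/510 = 0.58039… → L = 58.0%
L > 0.5 → S = Δ/(2-Max-Min) = 140/(510-218-78) = 140/214 = 0.65420… → S = 65.4%
(the 1/255 factors cancel in S and H, so raw channel differences can be used)
Max is B' → H = 60 × ((R-G)/Δ + 4) = 60 × ((122-78)/140 + 4)
  44/140 + 4 = 0.3142… + 4 = 4.3142…
  H = 60 × 4.3142… = 258.857…° → H = 258.9°
= HSL(258.9°, 65.4%, 58.0%)


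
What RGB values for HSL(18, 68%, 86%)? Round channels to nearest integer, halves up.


H=18°, S=0.68, L=0.86
C = (1-|2L-1|)×S = (1-|0.72|)×0.68 = 0.1904
H' = H/60 = 18/60 ≈ 0.3000; X = C×(1-|H' mod 2 - 1|) = 0.05712
m = L - C/2 = 0.86 - 0.0952 = 0.7648
Sector ⌊H'⌋ = 0 → (R',G',B') = (0.1904, 0.05712, 0.0)
RGB = ((R'+m)×255, (G'+m)×255, (B'+m)×255) = (243.576, 209.5896, 195.024)
Round half up → RGB(244, 210, 195)


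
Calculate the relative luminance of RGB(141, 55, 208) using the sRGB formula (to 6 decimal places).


Linearize each channel (sRGB transfer function): c = v/255; c_lin = c/12.92 if c ≤ 0.04045, else ((c+0.055)/1.055)^2.4
  R: 141/255 ≈ 0.552941 > 0.04045 → ((0.552941+0.055)/1.055)^2.4 ≈ 0.266356
  G: 55/255 ≈ 0.215686 > 0.04045 → ((0.215686+0.055)/1.055)^2.4 ≈ 0.038204
  B: 208/255 ≈ 0.815686 > 0.04045 → ((0.815686+0.055)/1.055)^2.4 ≈ 0.630757
R_lin = 0.266356, G_lin = 0.038204, B_lin = 0.630757
L = 0.2126×R + 0.7152×G + 0.0722×B
L = 0.2126×0.266356 + 0.7152×0.038204 + 0.0722×0.630757
L ≈ 0.129492


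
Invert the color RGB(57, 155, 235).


Invert: (255-R, 255-G, 255-B)
R: 255-57 = 198
G: 255-155 = 100
B: 255-235 = 20
= RGB(198, 100, 20)


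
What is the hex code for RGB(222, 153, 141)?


R = 222 → DE (hex)
G = 153 → 99 (hex)
B = 141 → 8D (hex)
Hex = #DE998D


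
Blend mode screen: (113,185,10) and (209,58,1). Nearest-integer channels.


Screen: C = 255 - (255-A)×(255-B)/255, rounded to nearest integer
R: 255 - (255-113)×(255-209)/255 = 255 - 6532/255 ≈ 255 - 25.616 = 229.384 → 229
G: 255 - (255-185)×(255-58)/255 = 255 - 13790/255 ≈ 255 - 54.078 = 200.922 → 201
B: 255 - (255-10)×(255-1)/255 = 255 - 62230/255 ≈ 255 - 244.039 = 10.961 → 11
= RGB(229, 201, 11)


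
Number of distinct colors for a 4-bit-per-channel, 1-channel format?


Total bits = 4 bits/channel × 1 channels = 4 bits
Distinct colors = 2^4
= 16 colors


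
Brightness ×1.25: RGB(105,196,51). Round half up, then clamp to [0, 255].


Multiply each channel by 1.25, round half up, clamp to [0, 255]
R: 105×1.25 = 131.25 → round → 131
G: 196×1.25 = 245
B: 51×1.25 = 63.75 → round → 64
= RGB(131, 245, 64)


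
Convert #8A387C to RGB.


8A → 138 (R)
38 → 56 (G)
7C → 124 (B)
= RGB(138, 56, 124)


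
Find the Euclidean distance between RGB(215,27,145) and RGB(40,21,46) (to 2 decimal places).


d = √[(R₁-R₂)² + (G₁-G₂)² + (B₁-B₂)²]
d = √[(215-40)² + (27-21)² + (145-46)²]
d = √[30625 + 36 + 9801]
d = √40462
d ≈ 201.15


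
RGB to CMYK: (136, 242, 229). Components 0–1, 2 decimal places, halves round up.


R'=136/255≈0.5333, G'=242/255≈0.9490, B'=229/255≈0.8980
K = 1 - max(R',G',B') = 1 - 242/255 = 13/255 = 0.05098… → 0.05
(1-R'-K)/(1-K) simplifies to (max-R)/max with max = 242:
C = (242-136)/242 = 106/242 = 0.43801… → 0.44
M = (242-242)/242 = 0/242 = 0 → 0.00
Y = (242-229)/242 = 13/242 = 0.05371… → 0.05
= CMYK(0.44, 0.00, 0.05, 0.05)


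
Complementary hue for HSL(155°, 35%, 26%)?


Complement = opposite side of color wheel = hue + 180°
H' = (155 + 180) mod 360 = 335°
S and L unchanged.
= HSL(335°, 35%, 26%)


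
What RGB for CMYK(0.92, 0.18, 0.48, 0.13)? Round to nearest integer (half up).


R = 255 × (1-C) × (1-K) = 255 × 0.08 × 0.87 = 17.748 → 18
G = 255 × (1-M) × (1-K) = 255 × 0.82 × 0.87 = 181.917 → 182
B = 255 × (1-Y) × (1-K) = 255 × 0.52 × 0.87 = 115.362 → 115
= RGB(18, 182, 115)


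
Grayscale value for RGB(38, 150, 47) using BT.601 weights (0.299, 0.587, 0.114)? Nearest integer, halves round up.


Gray = 0.299×R + 0.587×G + 0.114×B
Gray = 0.299×38 + 0.587×150 + 0.114×47
Gray = 11.362 + 88.050 + 5.358
Gray = 104.770 → round half up → 105
Gray = 105


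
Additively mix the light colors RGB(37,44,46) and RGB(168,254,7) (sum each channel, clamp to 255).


Additive: each channel = min(255, C₁+C₂)
R: 37+168 = 205 → 205
G: 44+254 = 298 → 255
B: 46+7 = 53 → 53
= RGB(205, 255, 53)


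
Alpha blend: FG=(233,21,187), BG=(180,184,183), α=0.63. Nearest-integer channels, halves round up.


C = α×F + (1-α)×B, with 1-α = 0.37
R: 0.63×233 + 0.37×180 = 146.79 + 66.60 = 213.39 → 213
G: 0.63×21 + 0.37×184 = 13.23 + 68.08 = 81.31 → 81
B: 0.63×187 + 0.37×183 = 117.81 + 67.71 = 185.52 → 186
= RGB(213, 81, 186)


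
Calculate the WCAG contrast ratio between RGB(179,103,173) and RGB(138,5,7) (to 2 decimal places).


Linearize each sRGB channel c=v/255: c/12.92 if c ≤ 0.04045 else ((c+0.055)/1.055)^2.4
L = 0.2126×R_lin + 0.7152×G_lin + 0.0722×B_lin
Color 1 (179,103,173):
  R=179: 179/255≈0.7020 > 0.04045 → ((0.7020+0.055)/1.055)^2.4 ≈ 0.45079
  G=103: 103/255≈0.4039 > 0.04045 → ((0.4039+0.055)/1.055)^2.4 ≈ 0.13563
  B=173: 173/255≈0.6784 > 0.04045 → ((0.6784+0.055)/1.055)^2.4 ≈ 0.41789
  L1 = 0.2126×0.45079 + 0.7152×0.13563 + 0.0722×0.41789 ≈ 0.22301
Color 2 (138,5,7):
  R=138: 138/255≈0.5412 > 0.04045 → ((0.5412+0.055)/1.055)^2.4 ≈ 0.25415
  G=5: 5/255≈0.0196 ≤ 0.04045 → 0.0196/12.92 ≈ 0.00152
  B=7: 7/255≈0.0275 ≤ 0.04045 → 0.0275/12.92 ≈ 0.00212
  L2 = 0.2126×0.25415 + 0.7152×0.00152 + 0.0722×0.00212 ≈ 0.05527
Lighter = 0.22301, Darker = 0.05527
Ratio = (L_lighter + 0.05) / (L_darker + 0.05)
Ratio = (0.22301 + 0.05) / (0.05527 + 0.05) = 0.27301 / 0.10527 ≈ 2.5934
Ratio ≈ 2.59:1


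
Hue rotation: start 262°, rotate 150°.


New hue = (H + rotation) mod 360
New hue = (262 + 150) mod 360
= 412 mod 360
= 52°


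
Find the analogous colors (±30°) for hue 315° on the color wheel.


Base hue: 315°
Left analog: (315 - 30) mod 360 = 285°
Right analog: (315 + 30) mod 360 = 345°
Analogous hues = 285° and 345°


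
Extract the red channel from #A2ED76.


Color: #A2ED76
R = A2 = 162
G = ED = 237
B = 76 = 118
Red = 162


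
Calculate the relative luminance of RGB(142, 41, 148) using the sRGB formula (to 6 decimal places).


Linearize each channel (sRGB transfer function): c = v/255; c_lin = c/12.92 if c ≤ 0.04045, else ((c+0.055)/1.055)^2.4
  R: 142/255 ≈ 0.556863 > 0.04045 → ((0.556863+0.055)/1.055)^2.4 ≈ 0.270498
  G: 41/255 ≈ 0.160784 > 0.04045 → ((0.160784+0.055)/1.055)^2.4 ≈ 0.022174
  B: 148/255 ≈ 0.580392 > 0.04045 → ((0.580392+0.055)/1.055)^2.4 ≈ 0.296138
R_lin = 0.270498, G_lin = 0.022174, B_lin = 0.296138
L = 0.2126×R + 0.7152×G + 0.0722×B
L = 0.2126×0.270498 + 0.7152×0.022174 + 0.0722×0.296138
L ≈ 0.094748


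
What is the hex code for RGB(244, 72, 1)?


R = 244 → F4 (hex)
G = 72 → 48 (hex)
B = 1 → 01 (hex)
Hex = #F44801


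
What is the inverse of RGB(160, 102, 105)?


Invert: (255-R, 255-G, 255-B)
R: 255-160 = 95
G: 255-102 = 153
B: 255-105 = 150
= RGB(95, 153, 150)


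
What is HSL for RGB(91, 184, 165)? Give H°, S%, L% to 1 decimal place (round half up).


Normalize: R'=91/255≈0.3569, G'=184/255≈0.7216, B'=165/255≈0.6471
Max=184/255, Min=91/255, Δ=Max-Min=93/255
L = (Max+Min)/2 = (184+91)/510 = 275/510 = 0.53921… → L = 53.9%
L > 0.5 → S = Δ/(2-Max-Min) = 93/(510-184-91) = 93/235 = 0.39574… → S = 39.6%
(the 1/255 factors cancel in S and H, so raw channel differences can be used)
Max is G' → H = 60 × ((B-R)/Δ + 2) = 60 × ((165-91)/93 + 2)
  74/93 + 2 = 0.7956… + 2 = 2.7956…
  H = 60 × 2.7956… = 167.741…° → H = 167.7°
= HSL(167.7°, 39.6%, 53.9%)


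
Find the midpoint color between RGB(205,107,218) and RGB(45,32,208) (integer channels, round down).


Midpoint: each channel = ⌊(C₁+C₂)/2⌋
R: ⌊(205+45)/2⌋ = 125
G: ⌊(107+32)/2⌋ = 69
B: ⌊(218+208)/2⌋ = 213
= RGB(125, 69, 213)


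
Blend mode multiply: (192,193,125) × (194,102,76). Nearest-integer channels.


Multiply: C = A×B/255, rounded to nearest integer
R: 192×194/255 = 37248/255 ≈ 146.071 → 146
G: 193×102/255 = 19686/255 ≈ 77.200 → 77
B: 125×76/255 = 9500/255 ≈ 37.255 → 37
= RGB(146, 77, 37)


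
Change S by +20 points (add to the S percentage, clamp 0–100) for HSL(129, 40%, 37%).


Original S = 40%
Adjustment = +20 percentage points
New S = 40 + (20) = 60
Clamp to [0, 100] → 60
= HSL(129°, 60%, 37%)


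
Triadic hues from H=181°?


Triadic: equally spaced at 120° intervals
H1 = 181°
H2 = (181 + 120) mod 360 = 301°
H3 = (181 + 240) mod 360 = 61°
Triadic = 181°, 301°, 61°


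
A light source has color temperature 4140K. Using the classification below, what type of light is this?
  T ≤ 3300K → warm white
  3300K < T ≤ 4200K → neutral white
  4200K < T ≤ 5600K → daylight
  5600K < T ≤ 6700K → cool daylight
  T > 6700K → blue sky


Temperature: 4140K
3300K < 4140K ≤ 4200K → neutral white
Classification: neutral white


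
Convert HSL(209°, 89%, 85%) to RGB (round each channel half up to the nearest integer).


H=209°, S=0.89, L=0.85
C = (1-|2L-1|)×S = (1-|0.70|)×0.89 = 0.267
H' = H/60 = 209/60 ≈ 3.4833; X = C×(1-|H' mod 2 - 1|) = 0.13795
m = L - C/2 = 0.85 - 0.1335 = 0.7165
Sector ⌊H'⌋ = 3 → (R',G',B') = (0.0, 0.13795, 0.267)
RGB = ((R'+m)×255, (G'+m)×255, (B'+m)×255) = (182.7075, 217.88475, 250.7925)
Round half up → RGB(183, 218, 251)


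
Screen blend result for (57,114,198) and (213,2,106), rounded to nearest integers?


Screen: C = 255 - (255-A)×(255-B)/255, rounded to nearest integer
R: 255 - (255-57)×(255-213)/255 = 255 - 8316/255 ≈ 255 - 32.612 = 222.388 → 222
G: 255 - (255-114)×(255-2)/255 = 255 - 35673/255 ≈ 255 - 139.894 = 115.106 → 115
B: 255 - (255-198)×(255-106)/255 = 255 - 8493/255 ≈ 255 - 33.306 = 221.694 → 222
= RGB(222, 115, 222)


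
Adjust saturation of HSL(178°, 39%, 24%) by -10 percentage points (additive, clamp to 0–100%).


Original S = 39%
Adjustment = -10 percentage points
New S = 39 + (-10) = 29
Clamp to [0, 100] → 29
= HSL(178°, 29%, 24%)


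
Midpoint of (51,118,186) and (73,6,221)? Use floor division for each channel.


Midpoint: each channel = ⌊(C₁+C₂)/2⌋
R: ⌊(51+73)/2⌋ = 62
G: ⌊(118+6)/2⌋ = 62
B: ⌊(186+221)/2⌋ = 203
= RGB(62, 62, 203)


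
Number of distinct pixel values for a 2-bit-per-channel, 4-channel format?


Total bits = 2 bits/channel × 4 channels = 8 bits
Distinct pixel values = 2^8
= 256 pixel values


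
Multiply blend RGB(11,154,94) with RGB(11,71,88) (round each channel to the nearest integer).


Multiply: C = A×B/255, rounded to nearest integer
R: 11×11/255 = 121/255 ≈ 0.475 → 0
G: 154×71/255 = 10934/255 ≈ 42.878 → 43
B: 94×88/255 = 8272/255 ≈ 32.439 → 32
= RGB(0, 43, 32)


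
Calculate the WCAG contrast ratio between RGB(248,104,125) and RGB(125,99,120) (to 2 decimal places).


Linearize each sRGB channel c=v/255: c/12.92 if c ≤ 0.04045 else ((c+0.055)/1.055)^2.4
L = 0.2126×R_lin + 0.7152×G_lin + 0.0722×B_lin
Color 1 (248,104,125):
  R=248: 248/255≈0.9725 > 0.04045 → ((0.9725+0.055)/1.055)^2.4 ≈ 0.93869
  G=104: 104/255≈0.4078 > 0.04045 → ((0.4078+0.055)/1.055)^2.4 ≈ 0.13843
  B=125: 125/255≈0.4902 > 0.04045 → ((0.4902+0.055)/1.055)^2.4 ≈ 0.20508
  L1 = 0.2126×0.93869 + 0.7152×0.13843 + 0.0722×0.20508 ≈ 0.31338
Color 2 (125,99,120):
  R=125: 125/255≈0.4902 > 0.04045 → ((0.4902+0.055)/1.055)^2.4 ≈ 0.20508
  G=99: 99/255≈0.3882 > 0.04045 → ((0.3882+0.055)/1.055)^2.4 ≈ 0.12477
  B=120: 120/255≈0.4706 > 0.04045 → ((0.4706+0.055)/1.055)^2.4 ≈ 0.18782
  L2 = 0.2126×0.20508 + 0.7152×0.12477 + 0.0722×0.18782 ≈ 0.14640
Lighter = 0.31338, Darker = 0.14640
Ratio = (L_lighter + 0.05) / (L_darker + 0.05)
Ratio = (0.31338 + 0.05) / (0.14640 + 0.05) = 0.36338 / 0.19640 ≈ 1.8502
Ratio ≈ 1.85:1


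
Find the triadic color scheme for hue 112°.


Triadic: equally spaced at 120° intervals
H1 = 112°
H2 = (112 + 120) mod 360 = 232°
H3 = (112 + 240) mod 360 = 352°
Triadic = 112°, 232°, 352°
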